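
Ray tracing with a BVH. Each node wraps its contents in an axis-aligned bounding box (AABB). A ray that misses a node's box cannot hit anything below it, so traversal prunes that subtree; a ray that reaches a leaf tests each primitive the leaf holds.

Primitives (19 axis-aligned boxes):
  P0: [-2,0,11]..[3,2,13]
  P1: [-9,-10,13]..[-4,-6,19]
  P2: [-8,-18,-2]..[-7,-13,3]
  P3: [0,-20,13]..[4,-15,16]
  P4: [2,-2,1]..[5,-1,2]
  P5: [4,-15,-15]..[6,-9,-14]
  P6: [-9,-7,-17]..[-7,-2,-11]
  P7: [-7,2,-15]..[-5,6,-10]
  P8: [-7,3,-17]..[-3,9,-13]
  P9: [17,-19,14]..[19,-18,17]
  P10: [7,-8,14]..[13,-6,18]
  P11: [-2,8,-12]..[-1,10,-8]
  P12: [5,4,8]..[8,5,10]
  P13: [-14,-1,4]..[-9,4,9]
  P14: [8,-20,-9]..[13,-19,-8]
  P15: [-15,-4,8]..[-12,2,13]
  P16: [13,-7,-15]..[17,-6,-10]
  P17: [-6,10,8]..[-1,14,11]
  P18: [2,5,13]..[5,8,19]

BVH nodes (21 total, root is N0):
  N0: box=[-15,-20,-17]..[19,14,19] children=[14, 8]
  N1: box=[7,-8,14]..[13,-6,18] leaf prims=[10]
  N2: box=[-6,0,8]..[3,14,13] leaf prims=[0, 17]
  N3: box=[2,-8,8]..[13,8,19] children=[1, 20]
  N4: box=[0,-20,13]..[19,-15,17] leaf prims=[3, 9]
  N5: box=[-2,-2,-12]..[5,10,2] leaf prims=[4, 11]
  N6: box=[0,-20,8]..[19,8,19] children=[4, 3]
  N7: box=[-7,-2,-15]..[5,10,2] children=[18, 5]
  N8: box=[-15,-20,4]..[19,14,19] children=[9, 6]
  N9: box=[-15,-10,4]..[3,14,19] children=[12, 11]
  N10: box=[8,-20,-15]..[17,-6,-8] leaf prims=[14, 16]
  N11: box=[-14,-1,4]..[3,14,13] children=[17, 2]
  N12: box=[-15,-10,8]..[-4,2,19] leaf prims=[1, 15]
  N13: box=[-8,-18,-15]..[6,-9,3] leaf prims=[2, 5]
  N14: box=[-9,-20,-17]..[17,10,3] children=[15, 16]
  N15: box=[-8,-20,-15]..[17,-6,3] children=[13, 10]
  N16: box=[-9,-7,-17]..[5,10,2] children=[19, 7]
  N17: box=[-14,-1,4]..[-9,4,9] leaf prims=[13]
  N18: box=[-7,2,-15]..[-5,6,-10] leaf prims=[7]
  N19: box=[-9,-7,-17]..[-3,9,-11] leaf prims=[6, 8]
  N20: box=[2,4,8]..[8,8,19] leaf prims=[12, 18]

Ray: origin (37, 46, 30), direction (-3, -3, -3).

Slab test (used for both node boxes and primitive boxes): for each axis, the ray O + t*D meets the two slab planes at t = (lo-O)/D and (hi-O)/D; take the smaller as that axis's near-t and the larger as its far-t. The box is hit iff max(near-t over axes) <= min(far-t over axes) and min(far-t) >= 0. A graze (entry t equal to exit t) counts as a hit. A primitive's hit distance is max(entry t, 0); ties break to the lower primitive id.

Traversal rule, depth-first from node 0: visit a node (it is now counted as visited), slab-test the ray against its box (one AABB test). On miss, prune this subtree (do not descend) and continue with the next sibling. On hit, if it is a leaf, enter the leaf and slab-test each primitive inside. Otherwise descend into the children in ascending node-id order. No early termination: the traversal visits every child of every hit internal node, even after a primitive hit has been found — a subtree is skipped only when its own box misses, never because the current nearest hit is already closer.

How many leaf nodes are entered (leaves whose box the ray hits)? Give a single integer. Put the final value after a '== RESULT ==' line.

Traverse from the root:
N0 x:[6,52/3] y:[32/3,22] z:[11/3,47/3] -> hit [32/3,47/3], descend [8, 14]
  N8 x:[6,52/3] y:[32/3,22] z:[11/3,26/3] -> miss, prune
  N14 x:[20/3,46/3] y:[12,22] z:[9,47/3] -> hit [12,46/3], descend [15, 16]
    N15 x:[20/3,15] y:[52/3,22] z:[9,15] -> miss, prune
    N16 x:[32/3,46/3] y:[12,53/3] z:[28/3,47/3] -> hit [12,46/3], descend [7, 19]
      N7 x:[32/3,44/3] y:[12,16] z:[28/3,15] -> hit [12,44/3], descend [5, 18]
        N5 x:[32/3,13] y:[12,16] z:[28/3,14] -> hit [12,13] leaf, test {P4(miss), P11@t=38/3}
        N18 x:[14,44/3] y:[40/3,44/3] z:[40/3,15] -> hit [14,44/3] leaf, test {P7@t=14}
      N19 x:[40/3,46/3] y:[37/3,53/3] z:[41/3,47/3] -> hit [41/3,46/3] leaf, test {P6(miss), P8@t=43/3}

Summary -> nodes [0, 8, 14, 15, 16, 7, 5, 18, 19]; box-tests=9; leaf-entries=3; first=P11

== RESULT ==
3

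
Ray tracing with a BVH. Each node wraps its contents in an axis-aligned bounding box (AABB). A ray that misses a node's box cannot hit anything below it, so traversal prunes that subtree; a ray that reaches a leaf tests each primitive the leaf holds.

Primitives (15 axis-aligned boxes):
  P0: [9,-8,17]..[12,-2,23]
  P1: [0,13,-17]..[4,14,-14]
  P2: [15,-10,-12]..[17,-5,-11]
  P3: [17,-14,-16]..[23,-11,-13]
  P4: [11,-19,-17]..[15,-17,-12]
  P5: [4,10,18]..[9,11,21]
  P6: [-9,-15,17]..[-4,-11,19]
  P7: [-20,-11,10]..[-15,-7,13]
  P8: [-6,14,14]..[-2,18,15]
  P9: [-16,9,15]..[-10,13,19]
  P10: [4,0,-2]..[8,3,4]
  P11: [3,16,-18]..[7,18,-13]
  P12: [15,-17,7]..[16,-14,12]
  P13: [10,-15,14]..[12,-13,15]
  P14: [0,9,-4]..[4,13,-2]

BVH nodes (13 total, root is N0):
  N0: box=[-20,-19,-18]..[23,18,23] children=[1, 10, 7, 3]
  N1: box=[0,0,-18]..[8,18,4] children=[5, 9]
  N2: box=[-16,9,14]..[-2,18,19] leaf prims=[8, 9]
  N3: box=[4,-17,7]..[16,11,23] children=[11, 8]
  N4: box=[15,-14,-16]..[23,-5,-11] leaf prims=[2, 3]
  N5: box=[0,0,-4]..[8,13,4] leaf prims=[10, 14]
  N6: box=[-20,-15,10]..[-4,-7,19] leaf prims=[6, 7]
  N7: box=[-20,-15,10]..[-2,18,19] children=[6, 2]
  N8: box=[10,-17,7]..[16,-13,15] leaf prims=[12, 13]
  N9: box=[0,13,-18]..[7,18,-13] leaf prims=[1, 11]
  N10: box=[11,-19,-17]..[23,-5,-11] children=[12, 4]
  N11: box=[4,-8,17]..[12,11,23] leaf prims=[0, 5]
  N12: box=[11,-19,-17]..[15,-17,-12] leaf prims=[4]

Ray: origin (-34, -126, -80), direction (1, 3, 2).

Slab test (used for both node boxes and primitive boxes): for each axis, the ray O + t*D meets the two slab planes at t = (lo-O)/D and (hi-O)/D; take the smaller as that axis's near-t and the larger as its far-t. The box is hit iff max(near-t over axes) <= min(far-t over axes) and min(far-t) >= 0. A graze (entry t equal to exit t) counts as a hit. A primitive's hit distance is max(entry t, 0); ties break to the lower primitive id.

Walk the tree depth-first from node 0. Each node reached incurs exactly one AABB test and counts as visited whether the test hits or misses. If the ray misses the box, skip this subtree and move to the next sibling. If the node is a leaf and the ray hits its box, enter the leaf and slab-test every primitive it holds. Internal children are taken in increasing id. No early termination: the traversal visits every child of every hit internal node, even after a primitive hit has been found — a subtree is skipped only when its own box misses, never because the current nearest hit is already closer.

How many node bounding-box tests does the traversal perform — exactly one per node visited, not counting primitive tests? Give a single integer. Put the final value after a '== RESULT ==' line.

Traverse from the root:
N0 x:[14,57] y:[107/3,48] z:[31,103/2] -> hit [107/3,48], descend [1, 3, 7, 10]
  N1 x:[34,42] y:[42,48] z:[31,42] -> hit [42,42], descend [5, 9]
    N5 x:[34,42] y:[42,139/3] z:[38,42] -> hit [42,42] leaf, test {P10@t=42, P14(miss)}
    N9 x:[34,41] y:[139/3,48] z:[31,67/2] -> miss, prune
  N3 x:[38,50] y:[109/3,137/3] z:[87/2,103/2] -> hit [87/2,137/3], descend [8, 11]
    N8 x:[44,50] y:[109/3,113/3] z:[87/2,95/2] -> miss, prune
    N11 x:[38,46] y:[118/3,137/3] z:[97/2,103/2] -> miss, prune
  N7 x:[14,32] y:[37,48] z:[45,99/2] -> miss, prune
  N10 x:[45,57] y:[107/3,121/3] z:[63/2,69/2] -> miss, prune

Visited [0, 1, 5, 9, 3, 8, 11, 7, 10]. Tests: 9 box, 1 leaf. Nearest: P10.

== RESULT ==
9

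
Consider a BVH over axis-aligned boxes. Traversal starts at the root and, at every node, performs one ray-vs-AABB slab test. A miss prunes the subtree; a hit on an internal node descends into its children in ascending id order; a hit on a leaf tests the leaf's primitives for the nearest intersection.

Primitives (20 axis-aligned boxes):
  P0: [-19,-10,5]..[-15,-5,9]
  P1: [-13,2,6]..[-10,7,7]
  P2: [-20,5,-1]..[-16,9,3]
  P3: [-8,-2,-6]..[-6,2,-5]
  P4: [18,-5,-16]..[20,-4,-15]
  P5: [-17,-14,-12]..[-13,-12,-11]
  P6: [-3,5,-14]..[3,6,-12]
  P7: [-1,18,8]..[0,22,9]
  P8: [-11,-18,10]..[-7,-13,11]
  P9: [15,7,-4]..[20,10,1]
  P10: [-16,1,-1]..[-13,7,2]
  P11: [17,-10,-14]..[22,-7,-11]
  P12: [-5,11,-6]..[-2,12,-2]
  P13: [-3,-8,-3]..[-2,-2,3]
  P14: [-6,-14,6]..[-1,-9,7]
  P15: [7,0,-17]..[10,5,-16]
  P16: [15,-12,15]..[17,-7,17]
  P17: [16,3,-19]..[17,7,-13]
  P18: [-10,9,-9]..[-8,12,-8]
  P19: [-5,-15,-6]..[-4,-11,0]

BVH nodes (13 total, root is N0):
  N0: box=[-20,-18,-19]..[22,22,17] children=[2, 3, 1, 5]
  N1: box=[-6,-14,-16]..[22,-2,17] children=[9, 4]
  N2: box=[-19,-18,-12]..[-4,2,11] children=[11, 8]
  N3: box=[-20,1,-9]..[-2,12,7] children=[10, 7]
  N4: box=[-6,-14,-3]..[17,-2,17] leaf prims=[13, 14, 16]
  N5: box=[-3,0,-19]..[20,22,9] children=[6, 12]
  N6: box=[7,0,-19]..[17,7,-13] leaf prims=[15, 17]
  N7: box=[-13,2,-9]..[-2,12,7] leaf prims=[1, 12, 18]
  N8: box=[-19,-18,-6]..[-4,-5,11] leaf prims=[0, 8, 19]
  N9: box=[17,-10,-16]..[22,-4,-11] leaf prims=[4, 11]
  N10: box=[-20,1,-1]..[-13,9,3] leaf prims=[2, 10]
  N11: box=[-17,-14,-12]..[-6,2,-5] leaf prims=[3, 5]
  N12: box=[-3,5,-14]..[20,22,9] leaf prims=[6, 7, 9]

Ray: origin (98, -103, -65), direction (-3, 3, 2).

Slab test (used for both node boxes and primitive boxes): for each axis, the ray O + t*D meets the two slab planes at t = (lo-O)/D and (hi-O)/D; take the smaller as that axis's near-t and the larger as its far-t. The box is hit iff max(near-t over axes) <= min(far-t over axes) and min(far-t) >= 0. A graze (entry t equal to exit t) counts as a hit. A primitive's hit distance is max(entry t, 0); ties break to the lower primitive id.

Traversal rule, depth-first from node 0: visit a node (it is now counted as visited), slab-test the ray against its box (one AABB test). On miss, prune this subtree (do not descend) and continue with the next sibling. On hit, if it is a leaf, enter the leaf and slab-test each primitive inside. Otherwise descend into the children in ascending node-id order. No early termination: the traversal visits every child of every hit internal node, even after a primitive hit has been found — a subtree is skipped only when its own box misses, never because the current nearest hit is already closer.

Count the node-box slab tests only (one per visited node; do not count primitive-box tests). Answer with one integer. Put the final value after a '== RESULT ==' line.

Walk:
N0 x:[76/3,118/3] y:[85/3,125/3] z:[23,41] -> hit [85/3,118/3], descend [1, 2, 3, 5]
  N1 x:[76/3,104/3] y:[89/3,101/3] z:[49/2,41] -> hit [89/3,101/3], descend [4, 9]
    N4 x:[27,104/3] y:[89/3,101/3] z:[31,41] -> hit [31,101/3] leaf, test {P13@t=100/3, P14(miss), P16(miss)}
    N9 x:[76/3,27] y:[31,33] z:[49/2,27] -> miss, prune
  N2 x:[34,39] y:[85/3,35] z:[53/2,38] -> hit [34,35], descend [8, 11]
    N8 x:[34,39] y:[85/3,98/3] z:[59/2,38] -> miss, prune
    N11 x:[104/3,115/3] y:[89/3,35] z:[53/2,30] -> miss, prune
  N3 x:[100/3,118/3] y:[104/3,115/3] z:[28,36] -> hit [104/3,36], descend [7, 10]
    N7 x:[100/3,37] y:[35,115/3] z:[28,36] -> hit [35,36] leaf, test {P1@t=36, P12(miss), P18(miss)}
    N10 x:[37,118/3] y:[104/3,112/3] z:[32,34] -> miss, prune
  N5 x:[26,101/3] y:[103/3,125/3] z:[23,37] -> miss, prune

order=[0, 1, 4, 9, 2, 8, 11, 3, 7, 10, 5]  |boxes|=11  |leaves|=2  hit=P13

== RESULT ==
11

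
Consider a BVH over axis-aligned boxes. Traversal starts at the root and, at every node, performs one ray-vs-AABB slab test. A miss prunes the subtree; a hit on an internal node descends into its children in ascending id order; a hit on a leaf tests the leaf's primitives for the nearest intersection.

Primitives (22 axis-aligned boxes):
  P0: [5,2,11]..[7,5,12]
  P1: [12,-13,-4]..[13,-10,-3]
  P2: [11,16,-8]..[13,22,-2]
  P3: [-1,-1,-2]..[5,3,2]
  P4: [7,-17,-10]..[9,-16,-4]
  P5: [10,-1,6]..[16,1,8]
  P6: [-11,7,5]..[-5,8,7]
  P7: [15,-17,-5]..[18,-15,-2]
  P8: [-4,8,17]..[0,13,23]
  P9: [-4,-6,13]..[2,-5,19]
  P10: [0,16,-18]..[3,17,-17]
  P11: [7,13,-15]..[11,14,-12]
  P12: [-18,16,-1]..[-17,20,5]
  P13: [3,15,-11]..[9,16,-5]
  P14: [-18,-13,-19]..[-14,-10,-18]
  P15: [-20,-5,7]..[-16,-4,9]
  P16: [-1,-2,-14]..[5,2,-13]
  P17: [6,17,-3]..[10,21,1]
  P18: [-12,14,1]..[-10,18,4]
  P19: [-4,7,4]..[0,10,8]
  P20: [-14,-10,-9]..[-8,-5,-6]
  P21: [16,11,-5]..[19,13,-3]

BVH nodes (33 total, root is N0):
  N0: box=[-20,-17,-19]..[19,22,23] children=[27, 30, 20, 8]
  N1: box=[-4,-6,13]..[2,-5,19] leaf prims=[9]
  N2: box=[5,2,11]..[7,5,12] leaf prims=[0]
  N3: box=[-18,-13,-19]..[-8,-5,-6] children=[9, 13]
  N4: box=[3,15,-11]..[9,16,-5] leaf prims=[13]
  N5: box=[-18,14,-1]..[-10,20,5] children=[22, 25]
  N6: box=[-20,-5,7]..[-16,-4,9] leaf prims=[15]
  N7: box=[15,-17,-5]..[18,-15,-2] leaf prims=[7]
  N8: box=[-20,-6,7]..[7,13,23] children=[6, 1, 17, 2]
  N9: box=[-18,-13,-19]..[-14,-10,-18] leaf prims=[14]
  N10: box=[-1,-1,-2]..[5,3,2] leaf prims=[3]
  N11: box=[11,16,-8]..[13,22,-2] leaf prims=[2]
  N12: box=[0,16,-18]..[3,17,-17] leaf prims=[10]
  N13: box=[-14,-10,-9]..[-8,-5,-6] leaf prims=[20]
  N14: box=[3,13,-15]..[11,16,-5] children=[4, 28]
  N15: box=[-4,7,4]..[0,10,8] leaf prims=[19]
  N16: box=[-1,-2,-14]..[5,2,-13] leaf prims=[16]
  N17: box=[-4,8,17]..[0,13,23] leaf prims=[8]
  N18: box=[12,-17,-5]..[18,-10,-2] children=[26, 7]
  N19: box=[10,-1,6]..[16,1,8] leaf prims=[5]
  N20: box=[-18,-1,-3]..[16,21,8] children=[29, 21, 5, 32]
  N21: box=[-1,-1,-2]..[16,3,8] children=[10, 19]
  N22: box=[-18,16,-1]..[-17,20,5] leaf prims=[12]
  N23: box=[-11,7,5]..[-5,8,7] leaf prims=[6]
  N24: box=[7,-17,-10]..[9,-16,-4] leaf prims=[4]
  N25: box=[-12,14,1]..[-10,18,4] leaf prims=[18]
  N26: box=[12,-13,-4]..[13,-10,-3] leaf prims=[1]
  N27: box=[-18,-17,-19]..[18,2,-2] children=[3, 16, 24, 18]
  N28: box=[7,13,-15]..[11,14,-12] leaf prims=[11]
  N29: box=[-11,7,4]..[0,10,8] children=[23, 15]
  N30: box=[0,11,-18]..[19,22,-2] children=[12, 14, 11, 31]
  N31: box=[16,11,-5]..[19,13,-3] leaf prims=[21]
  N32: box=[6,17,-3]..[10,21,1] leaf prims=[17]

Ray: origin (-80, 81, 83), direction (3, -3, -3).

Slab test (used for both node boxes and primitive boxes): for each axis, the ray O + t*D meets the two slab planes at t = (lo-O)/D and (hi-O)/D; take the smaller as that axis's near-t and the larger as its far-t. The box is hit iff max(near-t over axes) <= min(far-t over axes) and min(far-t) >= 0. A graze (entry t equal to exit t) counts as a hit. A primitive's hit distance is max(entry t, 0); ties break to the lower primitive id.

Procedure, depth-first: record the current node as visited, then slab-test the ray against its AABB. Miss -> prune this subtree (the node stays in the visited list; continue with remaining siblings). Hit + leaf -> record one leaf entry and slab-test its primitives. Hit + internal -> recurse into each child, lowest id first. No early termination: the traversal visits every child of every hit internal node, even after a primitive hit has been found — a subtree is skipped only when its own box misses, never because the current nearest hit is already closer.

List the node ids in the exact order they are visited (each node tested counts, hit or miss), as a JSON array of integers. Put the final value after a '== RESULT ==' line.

Traverse from the root:
N0 x:[20,33] y:[59/3,98/3] z:[20,34] -> hit [20,98/3], descend [8, 20, 27, 30]
  N8 x:[20,29] y:[68/3,29] z:[20,76/3] -> hit [68/3,76/3], descend [1, 2, 6, 17]
    N1 x:[76/3,82/3] y:[86/3,29] z:[64/3,70/3] -> miss, prune
    N2 x:[85/3,29] y:[76/3,79/3] z:[71/3,24] -> miss, prune
    N6 x:[20,64/3] y:[85/3,86/3] z:[74/3,76/3] -> miss, prune
    N17 x:[76/3,80/3] y:[68/3,73/3] z:[20,22] -> miss, prune
  N20 x:[62/3,32] y:[20,82/3] z:[25,86/3] -> hit [25,82/3], descend [5, 21, 29, 32]
    N5 x:[62/3,70/3] y:[61/3,67/3] z:[26,28] -> miss, prune
    N21 x:[79/3,32] y:[26,82/3] z:[25,85/3] -> hit [79/3,82/3], descend [10, 19]
      N10 x:[79/3,85/3] y:[26,82/3] z:[27,85/3] -> hit [27,82/3] leaf, test {P3@t=27}
      N19 x:[30,32] y:[80/3,82/3] z:[25,77/3] -> miss, prune
    N29 x:[23,80/3] y:[71/3,74/3] z:[25,79/3] -> miss, prune
    N32 x:[86/3,30] y:[20,64/3] z:[82/3,86/3] -> miss, prune
  N27 x:[62/3,98/3] y:[79/3,98/3] z:[85/3,34] -> hit [85/3,98/3], descend [3, 16, 18, 24]
    N3 x:[62/3,24] y:[86/3,94/3] z:[89/3,34] -> miss, prune
    N16 x:[79/3,85/3] y:[79/3,83/3] z:[32,97/3] -> miss, prune
    N18 x:[92/3,98/3] y:[91/3,98/3] z:[85/3,88/3] -> miss, prune
    N24 x:[29,89/3] y:[97/3,98/3] z:[29,31] -> miss, prune
  N30 x:[80/3,33] y:[59/3,70/3] z:[85/3,101/3] -> miss, prune

Visited [0, 8, 1, 2, 6, 17, 20, 5, 21, 10, 19, 29, 32, 27, 3, 16, 18, 24, 30]. Tests: 19 box, 1 leaf. Nearest: P3.

== RESULT ==
[0, 8, 1, 2, 6, 17, 20, 5, 21, 10, 19, 29, 32, 27, 3, 16, 18, 24, 30]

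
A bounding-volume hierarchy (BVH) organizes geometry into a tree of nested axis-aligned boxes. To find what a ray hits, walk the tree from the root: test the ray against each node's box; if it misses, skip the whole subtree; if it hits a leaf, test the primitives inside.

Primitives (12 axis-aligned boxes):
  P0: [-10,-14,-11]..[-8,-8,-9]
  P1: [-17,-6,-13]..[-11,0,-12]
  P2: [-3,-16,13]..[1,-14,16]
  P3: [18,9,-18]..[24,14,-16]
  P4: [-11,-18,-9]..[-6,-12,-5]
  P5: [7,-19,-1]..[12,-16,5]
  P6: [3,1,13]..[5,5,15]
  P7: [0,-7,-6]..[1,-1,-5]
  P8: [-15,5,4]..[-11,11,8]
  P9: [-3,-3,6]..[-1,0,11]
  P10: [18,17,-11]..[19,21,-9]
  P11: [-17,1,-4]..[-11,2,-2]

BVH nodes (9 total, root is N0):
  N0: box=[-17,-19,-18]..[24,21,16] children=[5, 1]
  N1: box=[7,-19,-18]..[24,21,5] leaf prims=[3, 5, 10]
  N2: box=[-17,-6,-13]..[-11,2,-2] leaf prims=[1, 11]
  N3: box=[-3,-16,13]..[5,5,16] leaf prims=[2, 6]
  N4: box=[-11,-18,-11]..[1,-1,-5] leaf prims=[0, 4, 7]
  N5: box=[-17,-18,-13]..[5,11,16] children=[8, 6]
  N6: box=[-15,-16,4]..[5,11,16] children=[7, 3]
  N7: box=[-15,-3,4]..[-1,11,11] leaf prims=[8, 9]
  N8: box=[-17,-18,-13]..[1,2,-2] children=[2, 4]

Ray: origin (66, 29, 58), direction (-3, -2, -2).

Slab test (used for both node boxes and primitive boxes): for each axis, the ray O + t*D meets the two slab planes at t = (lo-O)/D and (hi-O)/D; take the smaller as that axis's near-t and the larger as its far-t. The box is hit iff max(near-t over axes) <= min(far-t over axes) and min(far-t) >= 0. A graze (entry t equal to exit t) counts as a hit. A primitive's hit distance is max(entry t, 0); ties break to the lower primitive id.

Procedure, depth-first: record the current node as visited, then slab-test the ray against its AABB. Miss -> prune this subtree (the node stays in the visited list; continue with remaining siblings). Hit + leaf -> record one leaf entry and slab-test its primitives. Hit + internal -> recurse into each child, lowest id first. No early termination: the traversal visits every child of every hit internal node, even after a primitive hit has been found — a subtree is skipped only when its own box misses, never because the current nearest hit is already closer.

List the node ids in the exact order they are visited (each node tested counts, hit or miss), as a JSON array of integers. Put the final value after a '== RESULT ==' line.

Traverse from the root:
N0 x:[14,83/3] y:[4,24] z:[21,38] -> hit [21,24], descend [1, 5]
  N1 x:[14,59/3] y:[4,24] z:[53/2,38] -> miss, prune
  N5 x:[61/3,83/3] y:[9,47/2] z:[21,71/2] -> hit [21,47/2], descend [6, 8]
    N6 x:[61/3,27] y:[9,45/2] z:[21,27] -> hit [21,45/2], descend [3, 7]
      N3 x:[61/3,23] y:[12,45/2] z:[21,45/2] -> hit [21,45/2] leaf, test {P2@t=65/3, P6(miss)}
      N7 x:[67/3,27] y:[9,16] z:[47/2,27] -> miss, prune
    N8 x:[65/3,83/3] y:[27/2,47/2] z:[30,71/2] -> miss, prune

Summary -> nodes [0, 1, 5, 6, 3, 7, 8]; box-tests=7; leaf-entries=1; first=P2

== RESULT ==
[0, 1, 5, 6, 3, 7, 8]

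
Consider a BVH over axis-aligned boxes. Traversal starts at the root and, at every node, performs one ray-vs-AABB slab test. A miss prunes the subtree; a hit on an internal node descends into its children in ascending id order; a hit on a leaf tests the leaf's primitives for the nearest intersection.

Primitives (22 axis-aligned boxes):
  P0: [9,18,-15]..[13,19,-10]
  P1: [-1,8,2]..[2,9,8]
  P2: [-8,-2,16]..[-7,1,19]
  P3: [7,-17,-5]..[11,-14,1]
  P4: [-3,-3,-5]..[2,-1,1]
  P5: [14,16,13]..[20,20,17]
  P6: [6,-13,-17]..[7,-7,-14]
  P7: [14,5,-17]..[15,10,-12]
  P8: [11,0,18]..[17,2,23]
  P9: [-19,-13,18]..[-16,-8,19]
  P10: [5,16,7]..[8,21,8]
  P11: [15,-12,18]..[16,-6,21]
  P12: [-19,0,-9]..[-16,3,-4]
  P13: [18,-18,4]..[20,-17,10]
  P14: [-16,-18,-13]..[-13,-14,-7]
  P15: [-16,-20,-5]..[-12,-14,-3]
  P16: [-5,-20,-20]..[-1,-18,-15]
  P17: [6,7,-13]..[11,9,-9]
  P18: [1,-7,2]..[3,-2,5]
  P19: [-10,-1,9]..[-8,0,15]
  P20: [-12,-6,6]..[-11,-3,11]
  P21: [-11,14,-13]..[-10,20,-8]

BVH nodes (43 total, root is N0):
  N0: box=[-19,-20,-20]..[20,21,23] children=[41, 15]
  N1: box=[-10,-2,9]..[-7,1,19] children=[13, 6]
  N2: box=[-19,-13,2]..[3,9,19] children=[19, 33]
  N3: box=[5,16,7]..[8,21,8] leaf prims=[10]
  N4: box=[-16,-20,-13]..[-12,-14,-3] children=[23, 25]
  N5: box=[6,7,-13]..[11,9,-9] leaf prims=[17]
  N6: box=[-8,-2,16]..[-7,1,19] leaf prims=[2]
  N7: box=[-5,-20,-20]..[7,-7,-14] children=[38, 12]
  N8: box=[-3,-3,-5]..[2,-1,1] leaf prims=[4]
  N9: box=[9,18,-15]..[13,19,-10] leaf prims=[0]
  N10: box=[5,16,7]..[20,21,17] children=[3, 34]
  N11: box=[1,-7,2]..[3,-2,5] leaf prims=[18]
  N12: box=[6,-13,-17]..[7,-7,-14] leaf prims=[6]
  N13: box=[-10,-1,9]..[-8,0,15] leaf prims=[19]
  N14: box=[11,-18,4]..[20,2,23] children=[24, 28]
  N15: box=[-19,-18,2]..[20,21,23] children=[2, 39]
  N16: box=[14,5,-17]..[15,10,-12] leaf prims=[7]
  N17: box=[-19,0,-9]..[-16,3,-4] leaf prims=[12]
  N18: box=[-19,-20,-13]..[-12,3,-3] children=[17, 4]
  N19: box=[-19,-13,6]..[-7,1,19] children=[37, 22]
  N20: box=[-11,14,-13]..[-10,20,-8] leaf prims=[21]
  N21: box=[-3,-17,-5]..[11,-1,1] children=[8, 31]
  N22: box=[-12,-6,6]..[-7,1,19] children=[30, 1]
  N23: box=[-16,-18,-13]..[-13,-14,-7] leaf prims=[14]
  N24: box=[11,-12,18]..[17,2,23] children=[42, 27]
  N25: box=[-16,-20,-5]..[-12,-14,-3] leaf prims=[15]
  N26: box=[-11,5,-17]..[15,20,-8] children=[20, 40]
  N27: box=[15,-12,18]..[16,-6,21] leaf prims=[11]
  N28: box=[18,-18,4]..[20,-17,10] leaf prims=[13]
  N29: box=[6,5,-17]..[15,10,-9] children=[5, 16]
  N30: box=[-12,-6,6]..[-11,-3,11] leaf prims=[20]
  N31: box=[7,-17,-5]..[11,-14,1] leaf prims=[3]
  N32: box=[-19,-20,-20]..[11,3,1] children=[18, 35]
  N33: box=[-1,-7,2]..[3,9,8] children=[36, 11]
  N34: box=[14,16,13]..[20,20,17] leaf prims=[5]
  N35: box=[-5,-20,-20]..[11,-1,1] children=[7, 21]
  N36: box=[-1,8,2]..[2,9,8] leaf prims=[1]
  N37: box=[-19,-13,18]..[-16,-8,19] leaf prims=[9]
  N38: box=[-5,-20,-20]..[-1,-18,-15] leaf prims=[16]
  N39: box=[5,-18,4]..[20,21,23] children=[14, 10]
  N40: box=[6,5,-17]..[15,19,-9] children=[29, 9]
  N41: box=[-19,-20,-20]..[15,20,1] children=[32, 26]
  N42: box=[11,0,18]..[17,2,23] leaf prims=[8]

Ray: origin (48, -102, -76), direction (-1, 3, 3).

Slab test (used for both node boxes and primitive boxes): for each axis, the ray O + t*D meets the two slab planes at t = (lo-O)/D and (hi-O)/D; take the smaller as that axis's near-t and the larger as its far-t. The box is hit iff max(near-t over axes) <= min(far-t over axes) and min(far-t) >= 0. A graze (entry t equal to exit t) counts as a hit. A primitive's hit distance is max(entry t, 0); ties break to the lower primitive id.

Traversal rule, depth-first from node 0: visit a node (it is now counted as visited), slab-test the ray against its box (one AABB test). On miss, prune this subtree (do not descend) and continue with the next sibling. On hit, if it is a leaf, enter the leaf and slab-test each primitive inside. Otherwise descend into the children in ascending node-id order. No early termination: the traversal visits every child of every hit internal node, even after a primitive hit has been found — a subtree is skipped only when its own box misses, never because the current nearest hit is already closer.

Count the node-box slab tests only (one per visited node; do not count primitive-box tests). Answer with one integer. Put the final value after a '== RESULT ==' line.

Traverse from the root:
N0 x:[28,67] y:[82/3,41] z:[56/3,33] -> hit [28,33], descend [15, 41]
  N15 x:[28,67] y:[28,41] z:[26,33] -> hit [28,33], descend [2, 39]
    N2 x:[45,67] y:[89/3,37] z:[26,95/3] -> miss, prune
    N39 x:[28,43] y:[28,41] z:[80/3,33] -> hit [28,33], descend [10, 14]
      N10 x:[28,43] y:[118/3,41] z:[83/3,31] -> miss, prune
      N14 x:[28,37] y:[28,104/3] z:[80/3,33] -> hit [28,33], descend [24, 28]
        N24 x:[31,37] y:[30,104/3] z:[94/3,33] -> hit [94/3,33], descend [27, 42]
          N27 x:[32,33] y:[30,32] z:[94/3,97/3] -> hit [32,32] leaf, test {P11@t=32}
          N42 x:[31,37] y:[34,104/3] z:[94/3,33] -> miss, prune
        N28 x:[28,30] y:[28,85/3] z:[80/3,86/3] -> hit [28,85/3] leaf, test {P13@t=28}
  N41 x:[33,67] y:[82/3,122/3] z:[56/3,77/3] -> miss, prune

order=[0, 15, 2, 39, 10, 14, 24, 27, 42, 28, 41]  |boxes|=11  |leaves|=2  hit=P13

== RESULT ==
11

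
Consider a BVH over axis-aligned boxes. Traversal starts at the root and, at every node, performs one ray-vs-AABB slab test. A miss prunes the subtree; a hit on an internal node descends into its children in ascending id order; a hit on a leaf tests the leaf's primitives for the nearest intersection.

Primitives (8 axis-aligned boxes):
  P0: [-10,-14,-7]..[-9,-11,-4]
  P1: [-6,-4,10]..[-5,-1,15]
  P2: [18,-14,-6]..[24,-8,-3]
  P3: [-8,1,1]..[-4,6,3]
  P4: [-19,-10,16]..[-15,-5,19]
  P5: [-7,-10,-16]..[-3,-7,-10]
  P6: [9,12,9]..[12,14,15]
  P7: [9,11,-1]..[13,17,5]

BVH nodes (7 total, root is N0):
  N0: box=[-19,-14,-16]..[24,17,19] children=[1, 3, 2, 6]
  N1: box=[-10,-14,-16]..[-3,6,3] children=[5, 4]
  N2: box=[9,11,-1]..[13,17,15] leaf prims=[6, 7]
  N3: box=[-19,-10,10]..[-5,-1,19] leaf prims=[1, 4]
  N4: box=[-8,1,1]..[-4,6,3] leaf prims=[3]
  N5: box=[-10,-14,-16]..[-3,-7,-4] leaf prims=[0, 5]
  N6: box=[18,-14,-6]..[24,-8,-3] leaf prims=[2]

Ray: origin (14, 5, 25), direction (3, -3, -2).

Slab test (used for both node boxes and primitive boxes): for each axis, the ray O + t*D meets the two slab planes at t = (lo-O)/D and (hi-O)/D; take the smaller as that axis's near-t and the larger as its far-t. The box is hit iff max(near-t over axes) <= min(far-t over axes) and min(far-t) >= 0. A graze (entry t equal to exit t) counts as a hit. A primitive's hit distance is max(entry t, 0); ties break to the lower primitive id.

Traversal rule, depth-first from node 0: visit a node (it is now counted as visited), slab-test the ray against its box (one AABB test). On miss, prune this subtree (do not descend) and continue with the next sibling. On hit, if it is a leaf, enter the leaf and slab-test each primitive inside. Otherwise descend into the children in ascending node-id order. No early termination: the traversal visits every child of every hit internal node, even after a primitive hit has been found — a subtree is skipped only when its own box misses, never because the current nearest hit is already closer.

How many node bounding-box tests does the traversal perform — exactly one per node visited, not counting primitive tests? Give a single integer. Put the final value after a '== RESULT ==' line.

Trace the traversal:
N0 x:[-11,10/3] y:[-4,19/3] z:[3,41/2] -> hit [3,10/3], descend [1, 2, 3, 6]
  N1 x:[-8,-17/3] y:[-1/3,19/3] z:[11,41/2] -> miss, prune
  N2 x:[-5/3,-1/3] y:[-4,-2] z:[5,13] -> miss, prune
  N3 x:[-11,-19/3] y:[2,5] z:[3,15/2] -> miss, prune
  N6 x:[4/3,10/3] y:[13/3,19/3] z:[14,31/2] -> miss, prune

order=[0, 1, 2, 3, 6]  |boxes|=5  |leaves|=0  hit=miss

== RESULT ==
5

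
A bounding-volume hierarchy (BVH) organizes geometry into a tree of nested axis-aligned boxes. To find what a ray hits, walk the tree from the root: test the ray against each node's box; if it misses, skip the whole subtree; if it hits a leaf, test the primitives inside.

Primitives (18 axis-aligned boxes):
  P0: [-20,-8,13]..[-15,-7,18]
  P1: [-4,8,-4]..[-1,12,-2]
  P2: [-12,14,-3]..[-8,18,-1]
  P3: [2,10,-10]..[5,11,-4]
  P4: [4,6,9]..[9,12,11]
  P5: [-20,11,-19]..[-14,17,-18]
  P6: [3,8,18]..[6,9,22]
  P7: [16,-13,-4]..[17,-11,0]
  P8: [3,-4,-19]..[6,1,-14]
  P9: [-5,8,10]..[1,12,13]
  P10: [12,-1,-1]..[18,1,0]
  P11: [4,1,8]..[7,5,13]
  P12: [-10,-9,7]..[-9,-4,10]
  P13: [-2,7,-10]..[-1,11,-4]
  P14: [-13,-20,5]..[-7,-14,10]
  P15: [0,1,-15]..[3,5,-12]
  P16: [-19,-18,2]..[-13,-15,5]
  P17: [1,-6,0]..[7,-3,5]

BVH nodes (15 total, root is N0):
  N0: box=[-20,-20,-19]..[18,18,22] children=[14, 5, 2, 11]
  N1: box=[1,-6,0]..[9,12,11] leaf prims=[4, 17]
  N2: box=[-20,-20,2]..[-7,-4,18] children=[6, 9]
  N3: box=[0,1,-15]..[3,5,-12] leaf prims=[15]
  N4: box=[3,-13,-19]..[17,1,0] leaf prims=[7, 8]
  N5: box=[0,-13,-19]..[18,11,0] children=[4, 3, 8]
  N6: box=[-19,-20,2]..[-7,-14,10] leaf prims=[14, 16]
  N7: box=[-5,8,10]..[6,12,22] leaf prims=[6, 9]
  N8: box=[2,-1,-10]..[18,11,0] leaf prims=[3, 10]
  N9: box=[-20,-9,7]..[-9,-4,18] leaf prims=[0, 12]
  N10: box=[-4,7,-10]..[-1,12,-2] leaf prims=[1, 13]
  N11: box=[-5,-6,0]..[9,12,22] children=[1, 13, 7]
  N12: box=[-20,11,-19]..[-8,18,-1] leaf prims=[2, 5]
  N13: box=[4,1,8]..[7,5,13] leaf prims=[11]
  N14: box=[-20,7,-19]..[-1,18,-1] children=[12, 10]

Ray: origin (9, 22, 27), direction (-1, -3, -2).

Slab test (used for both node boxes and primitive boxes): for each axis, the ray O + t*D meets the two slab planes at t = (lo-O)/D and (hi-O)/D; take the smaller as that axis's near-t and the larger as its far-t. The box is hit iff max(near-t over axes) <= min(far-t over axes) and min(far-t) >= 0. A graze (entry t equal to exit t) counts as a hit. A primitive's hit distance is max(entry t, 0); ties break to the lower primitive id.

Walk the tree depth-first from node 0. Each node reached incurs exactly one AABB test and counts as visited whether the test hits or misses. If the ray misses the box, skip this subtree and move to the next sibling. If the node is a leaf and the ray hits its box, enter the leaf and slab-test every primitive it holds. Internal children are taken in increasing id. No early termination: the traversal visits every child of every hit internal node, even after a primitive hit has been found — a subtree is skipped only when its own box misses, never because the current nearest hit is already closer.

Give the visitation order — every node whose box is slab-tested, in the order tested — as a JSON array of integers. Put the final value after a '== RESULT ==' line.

Traverse from the root:
N0 x:[-9,29] y:[4/3,14] z:[5/2,23] -> hit [5/2,14], descend [2, 5, 11, 14]
  N2 x:[16,29] y:[26/3,14] z:[9/2,25/2] -> miss, prune
  N5 x:[-9,9] y:[11/3,35/3] z:[27/2,23] -> miss, prune
  N11 x:[0,14] y:[10/3,28/3] z:[5/2,27/2] -> hit [10/3,28/3], descend [1, 7, 13]
    N1 x:[0,8] y:[10/3,28/3] z:[8,27/2] -> hit [8,8] leaf, test {P4(miss), P17(miss)}
    N7 x:[3,14] y:[10/3,14/3] z:[5/2,17/2] -> hit [10/3,14/3] leaf, test {P6@t=13/3, P9(miss)}
    N13 x:[2,5] y:[17/3,7] z:[7,19/2] -> miss, prune
  N14 x:[10,29] y:[4/3,5] z:[14,23] -> miss, prune

Visited [0, 2, 5, 11, 1, 7, 13, 14]. Tests: 8 box, 2 leaf. Nearest: P6.

== RESULT ==
[0, 2, 5, 11, 1, 7, 13, 14]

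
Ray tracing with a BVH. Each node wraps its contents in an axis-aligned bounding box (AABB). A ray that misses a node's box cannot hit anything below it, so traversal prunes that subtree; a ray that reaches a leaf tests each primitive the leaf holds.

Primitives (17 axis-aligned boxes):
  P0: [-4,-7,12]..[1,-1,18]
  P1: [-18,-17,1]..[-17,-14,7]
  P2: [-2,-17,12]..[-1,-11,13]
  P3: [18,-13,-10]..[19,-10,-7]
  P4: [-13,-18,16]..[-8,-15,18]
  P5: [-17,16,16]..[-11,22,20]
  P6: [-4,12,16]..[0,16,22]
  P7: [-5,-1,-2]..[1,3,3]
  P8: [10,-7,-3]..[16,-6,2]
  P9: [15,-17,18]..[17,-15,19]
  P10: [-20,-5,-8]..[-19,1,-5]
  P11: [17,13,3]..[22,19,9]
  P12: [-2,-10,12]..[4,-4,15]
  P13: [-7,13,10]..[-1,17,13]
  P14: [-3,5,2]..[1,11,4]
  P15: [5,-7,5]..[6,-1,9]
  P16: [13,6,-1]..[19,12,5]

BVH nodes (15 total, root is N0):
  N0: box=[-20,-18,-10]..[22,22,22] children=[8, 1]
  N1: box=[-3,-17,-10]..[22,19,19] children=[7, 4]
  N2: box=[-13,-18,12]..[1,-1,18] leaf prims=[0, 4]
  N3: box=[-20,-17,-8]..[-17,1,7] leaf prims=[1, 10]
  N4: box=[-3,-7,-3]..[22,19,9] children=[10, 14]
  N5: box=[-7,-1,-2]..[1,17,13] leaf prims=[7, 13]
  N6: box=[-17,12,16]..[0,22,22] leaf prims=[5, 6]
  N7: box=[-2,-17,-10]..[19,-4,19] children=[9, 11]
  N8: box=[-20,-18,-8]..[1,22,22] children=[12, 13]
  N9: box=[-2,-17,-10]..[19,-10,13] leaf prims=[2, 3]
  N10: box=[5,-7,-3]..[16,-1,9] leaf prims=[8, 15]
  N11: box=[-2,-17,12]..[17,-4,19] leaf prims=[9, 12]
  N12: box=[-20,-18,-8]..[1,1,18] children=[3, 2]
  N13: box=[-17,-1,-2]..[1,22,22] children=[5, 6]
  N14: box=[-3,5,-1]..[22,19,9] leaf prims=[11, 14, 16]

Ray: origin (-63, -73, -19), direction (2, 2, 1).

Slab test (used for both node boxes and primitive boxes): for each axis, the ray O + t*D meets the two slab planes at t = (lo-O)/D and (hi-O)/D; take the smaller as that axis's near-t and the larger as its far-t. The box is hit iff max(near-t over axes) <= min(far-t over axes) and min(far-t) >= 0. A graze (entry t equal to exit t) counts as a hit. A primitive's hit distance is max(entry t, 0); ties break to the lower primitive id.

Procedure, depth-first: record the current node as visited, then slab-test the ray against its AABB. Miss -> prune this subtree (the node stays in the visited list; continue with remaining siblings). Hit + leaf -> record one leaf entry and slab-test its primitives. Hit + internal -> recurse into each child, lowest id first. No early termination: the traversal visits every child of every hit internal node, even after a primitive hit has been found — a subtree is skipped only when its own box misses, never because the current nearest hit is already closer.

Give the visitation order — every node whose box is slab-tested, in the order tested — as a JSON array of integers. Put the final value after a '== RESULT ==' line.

Walk:
N0 x:[43/2,85/2] y:[55/2,95/2] z:[9,41] -> hit [55/2,41], descend [1, 8]
  N1 x:[30,85/2] y:[28,46] z:[9,38] -> hit [30,38], descend [4, 7]
    N4 x:[30,85/2] y:[33,46] z:[16,28] -> miss, prune
    N7 x:[61/2,41] y:[28,69/2] z:[9,38] -> hit [61/2,69/2], descend [9, 11]
      N9 x:[61/2,41] y:[28,63/2] z:[9,32] -> hit [61/2,63/2] leaf, test {P2@t=31, P3(miss)}
      N11 x:[61/2,40] y:[28,69/2] z:[31,38] -> hit [31,69/2] leaf, test {P9(miss), P12@t=63/2}
  N8 x:[43/2,32] y:[55/2,95/2] z:[11,41] -> hit [55/2,32], descend [12, 13]
    N12 x:[43/2,32] y:[55/2,37] z:[11,37] -> hit [55/2,32], descend [2, 3]
      N2 x:[25,32] y:[55/2,36] z:[31,37] -> hit [31,32] leaf, test {P0(miss), P4(miss)}
      N3 x:[43/2,23] y:[28,37] z:[11,26] -> miss, prune
    N13 x:[23,32] y:[36,95/2] z:[17,41] -> miss, prune

Summary -> nodes [0, 1, 4, 7, 9, 11, 8, 12, 2, 3, 13]; box-tests=11; leaf-entries=3; first=P2

== RESULT ==
[0, 1, 4, 7, 9, 11, 8, 12, 2, 3, 13]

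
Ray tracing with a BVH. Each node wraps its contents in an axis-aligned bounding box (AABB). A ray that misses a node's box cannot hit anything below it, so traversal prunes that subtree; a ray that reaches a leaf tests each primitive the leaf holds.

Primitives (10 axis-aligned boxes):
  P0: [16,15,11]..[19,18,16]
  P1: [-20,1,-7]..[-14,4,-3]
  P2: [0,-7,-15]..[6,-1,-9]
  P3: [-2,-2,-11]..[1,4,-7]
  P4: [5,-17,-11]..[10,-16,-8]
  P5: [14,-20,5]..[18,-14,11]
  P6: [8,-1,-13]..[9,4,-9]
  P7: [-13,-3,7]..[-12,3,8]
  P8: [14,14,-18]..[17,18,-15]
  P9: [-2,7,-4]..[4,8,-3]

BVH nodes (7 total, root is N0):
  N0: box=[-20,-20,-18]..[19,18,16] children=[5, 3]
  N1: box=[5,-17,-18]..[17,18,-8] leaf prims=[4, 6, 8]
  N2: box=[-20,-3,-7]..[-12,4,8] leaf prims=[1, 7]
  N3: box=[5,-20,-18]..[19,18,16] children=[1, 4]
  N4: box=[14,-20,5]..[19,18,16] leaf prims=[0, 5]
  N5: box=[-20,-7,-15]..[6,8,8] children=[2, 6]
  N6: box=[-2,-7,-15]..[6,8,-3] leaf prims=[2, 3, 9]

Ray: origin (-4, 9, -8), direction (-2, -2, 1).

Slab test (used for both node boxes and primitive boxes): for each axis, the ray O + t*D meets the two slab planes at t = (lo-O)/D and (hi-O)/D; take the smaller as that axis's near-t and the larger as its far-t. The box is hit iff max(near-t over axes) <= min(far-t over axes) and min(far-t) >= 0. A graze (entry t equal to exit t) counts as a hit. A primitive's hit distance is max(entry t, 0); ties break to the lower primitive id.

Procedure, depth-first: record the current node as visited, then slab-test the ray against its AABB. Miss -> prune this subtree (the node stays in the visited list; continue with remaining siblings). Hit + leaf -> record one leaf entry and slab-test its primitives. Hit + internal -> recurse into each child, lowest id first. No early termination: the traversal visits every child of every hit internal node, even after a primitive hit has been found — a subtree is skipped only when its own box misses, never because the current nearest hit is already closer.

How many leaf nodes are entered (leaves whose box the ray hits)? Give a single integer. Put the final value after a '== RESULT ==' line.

Trace the traversal:
N0 x:[-23/2,8] y:[-9/2,29/2] z:[-10,24] -> hit [-9/2,8], descend [3, 5]
  N3 x:[-23/2,-9/2] y:[-9/2,29/2] z:[-10,24] -> miss, prune
  N5 x:[-5,8] y:[1/2,8] z:[-7,16] -> hit [1/2,8], descend [2, 6]
    N2 x:[4,8] y:[5/2,6] z:[1,16] -> hit [4,6] leaf, test {P1(miss), P7(miss)}
    N6 x:[-5,-1] y:[1/2,8] z:[-7,5] -> miss, prune

Visited [0, 3, 5, 2, 6]. Tests: 5 box, 1 leaf. Nearest: miss.

== RESULT ==
1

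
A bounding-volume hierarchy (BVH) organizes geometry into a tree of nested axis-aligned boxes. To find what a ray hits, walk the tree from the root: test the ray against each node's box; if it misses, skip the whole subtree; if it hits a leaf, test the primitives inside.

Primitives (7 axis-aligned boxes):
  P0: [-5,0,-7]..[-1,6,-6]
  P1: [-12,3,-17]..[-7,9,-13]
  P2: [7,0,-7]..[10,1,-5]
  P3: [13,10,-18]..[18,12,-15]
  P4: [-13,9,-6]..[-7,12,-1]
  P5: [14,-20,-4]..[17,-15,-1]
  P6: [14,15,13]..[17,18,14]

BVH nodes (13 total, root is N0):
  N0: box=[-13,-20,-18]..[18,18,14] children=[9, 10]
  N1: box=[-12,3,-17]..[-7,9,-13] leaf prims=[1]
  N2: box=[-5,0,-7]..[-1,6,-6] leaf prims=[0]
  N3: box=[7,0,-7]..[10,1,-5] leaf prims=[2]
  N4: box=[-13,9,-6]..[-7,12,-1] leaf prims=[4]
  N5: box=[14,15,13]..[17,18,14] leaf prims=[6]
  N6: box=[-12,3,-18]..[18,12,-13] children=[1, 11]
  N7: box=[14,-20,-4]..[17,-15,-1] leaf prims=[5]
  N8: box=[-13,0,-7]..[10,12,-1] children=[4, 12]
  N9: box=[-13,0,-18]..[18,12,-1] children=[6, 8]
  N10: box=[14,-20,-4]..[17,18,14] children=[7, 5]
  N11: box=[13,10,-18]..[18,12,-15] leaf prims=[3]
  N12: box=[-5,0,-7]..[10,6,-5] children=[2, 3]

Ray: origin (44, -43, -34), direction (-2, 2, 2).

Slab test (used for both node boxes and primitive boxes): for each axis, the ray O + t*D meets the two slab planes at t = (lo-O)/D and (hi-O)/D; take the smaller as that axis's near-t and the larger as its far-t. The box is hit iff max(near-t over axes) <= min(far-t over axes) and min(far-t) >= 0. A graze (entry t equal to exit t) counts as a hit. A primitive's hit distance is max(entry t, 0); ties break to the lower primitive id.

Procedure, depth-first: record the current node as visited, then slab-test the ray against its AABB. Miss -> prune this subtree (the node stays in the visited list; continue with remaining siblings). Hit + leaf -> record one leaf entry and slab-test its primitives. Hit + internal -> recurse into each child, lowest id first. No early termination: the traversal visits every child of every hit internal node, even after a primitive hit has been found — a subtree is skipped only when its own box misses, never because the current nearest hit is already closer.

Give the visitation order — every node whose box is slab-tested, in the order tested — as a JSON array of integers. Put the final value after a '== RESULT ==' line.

Trace the traversal:
N0 x:[13,57/2] y:[23/2,61/2] z:[8,24] -> hit [13,24], descend [9, 10]
  N9 x:[13,57/2] y:[43/2,55/2] z:[8,33/2] -> miss, prune
  N10 x:[27/2,15] y:[23/2,61/2] z:[15,24] -> hit [15,15], descend [5, 7]
    N5 x:[27/2,15] y:[29,61/2] z:[47/2,24] -> miss, prune
    N7 x:[27/2,15] y:[23/2,14] z:[15,33/2] -> miss, prune

Summary -> nodes [0, 9, 10, 5, 7]; box-tests=5; leaf-entries=0; first=miss

== RESULT ==
[0, 9, 10, 5, 7]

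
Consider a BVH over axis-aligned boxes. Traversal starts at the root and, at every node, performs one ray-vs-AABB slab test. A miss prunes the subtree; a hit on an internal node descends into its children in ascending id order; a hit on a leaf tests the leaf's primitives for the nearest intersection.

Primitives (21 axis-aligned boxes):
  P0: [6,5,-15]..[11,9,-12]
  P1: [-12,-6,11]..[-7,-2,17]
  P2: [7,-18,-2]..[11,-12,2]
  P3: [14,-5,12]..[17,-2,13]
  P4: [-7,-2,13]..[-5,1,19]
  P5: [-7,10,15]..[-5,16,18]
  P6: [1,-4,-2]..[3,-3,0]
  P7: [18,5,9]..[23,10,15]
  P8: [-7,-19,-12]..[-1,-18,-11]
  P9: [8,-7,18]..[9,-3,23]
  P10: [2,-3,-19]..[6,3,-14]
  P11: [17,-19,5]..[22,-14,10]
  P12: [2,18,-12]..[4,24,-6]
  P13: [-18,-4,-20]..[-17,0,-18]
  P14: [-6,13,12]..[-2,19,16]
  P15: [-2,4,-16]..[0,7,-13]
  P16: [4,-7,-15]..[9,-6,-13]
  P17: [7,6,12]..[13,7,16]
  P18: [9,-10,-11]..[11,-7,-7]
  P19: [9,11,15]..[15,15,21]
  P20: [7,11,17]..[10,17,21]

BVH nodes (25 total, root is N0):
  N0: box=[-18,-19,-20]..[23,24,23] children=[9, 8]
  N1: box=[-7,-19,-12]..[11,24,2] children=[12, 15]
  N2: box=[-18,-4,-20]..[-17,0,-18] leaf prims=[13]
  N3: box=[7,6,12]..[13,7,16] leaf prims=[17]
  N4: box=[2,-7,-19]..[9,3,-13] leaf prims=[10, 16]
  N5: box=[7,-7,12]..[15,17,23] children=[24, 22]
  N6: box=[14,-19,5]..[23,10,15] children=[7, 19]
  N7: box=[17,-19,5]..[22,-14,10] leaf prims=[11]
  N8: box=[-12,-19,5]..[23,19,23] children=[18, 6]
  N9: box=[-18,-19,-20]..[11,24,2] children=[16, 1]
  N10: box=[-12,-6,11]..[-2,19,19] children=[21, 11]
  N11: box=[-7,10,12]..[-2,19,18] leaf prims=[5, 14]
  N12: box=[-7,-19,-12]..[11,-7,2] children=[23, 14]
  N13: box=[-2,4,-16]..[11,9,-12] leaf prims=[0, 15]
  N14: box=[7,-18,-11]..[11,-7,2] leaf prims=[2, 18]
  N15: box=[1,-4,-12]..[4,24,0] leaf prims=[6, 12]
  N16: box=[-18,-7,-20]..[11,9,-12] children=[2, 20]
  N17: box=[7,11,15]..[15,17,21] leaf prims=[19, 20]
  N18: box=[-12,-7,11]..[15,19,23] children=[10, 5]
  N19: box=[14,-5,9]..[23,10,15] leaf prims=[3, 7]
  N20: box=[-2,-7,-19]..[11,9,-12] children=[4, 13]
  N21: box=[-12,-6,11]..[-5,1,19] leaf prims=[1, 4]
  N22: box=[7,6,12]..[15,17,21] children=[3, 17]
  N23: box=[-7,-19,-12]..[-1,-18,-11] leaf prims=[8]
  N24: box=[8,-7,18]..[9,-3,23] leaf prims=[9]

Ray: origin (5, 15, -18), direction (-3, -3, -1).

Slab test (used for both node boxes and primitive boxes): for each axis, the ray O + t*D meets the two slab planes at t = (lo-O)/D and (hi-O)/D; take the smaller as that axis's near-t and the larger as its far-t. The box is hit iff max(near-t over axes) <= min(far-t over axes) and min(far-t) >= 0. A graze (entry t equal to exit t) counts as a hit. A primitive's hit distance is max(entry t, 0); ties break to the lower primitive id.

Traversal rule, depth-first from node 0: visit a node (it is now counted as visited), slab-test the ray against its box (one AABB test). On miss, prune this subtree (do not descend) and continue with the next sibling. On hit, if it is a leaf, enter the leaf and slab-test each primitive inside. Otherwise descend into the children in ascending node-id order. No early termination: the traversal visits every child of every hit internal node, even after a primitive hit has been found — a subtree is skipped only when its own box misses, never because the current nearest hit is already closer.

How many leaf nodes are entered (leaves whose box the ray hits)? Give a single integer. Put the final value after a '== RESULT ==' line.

Traverse from the root:
N0 x:[-6,23/3] y:[-3,34/3] z:[-41,2] -> hit [-3,2], descend [8, 9]
  N8 x:[-6,17/3] y:[-4/3,34/3] z:[-41,-23] -> miss, prune
  N9 x:[-2,23/3] y:[-3,34/3] z:[-20,2] -> hit [-2,2], descend [1, 16]
    N1 x:[-2,4] y:[-3,34/3] z:[-20,-6] -> miss, prune
    N16 x:[-2,23/3] y:[2,22/3] z:[-6,2] -> hit [2,2], descend [2, 20]
      N2 x:[22/3,23/3] y:[5,19/3] z:[0,2] -> miss, prune
      N20 x:[-2,7/3] y:[2,22/3] z:[-6,1] -> miss, prune

Visited [0, 8, 9, 1, 16, 2, 20]. Tests: 7 box, 0 leaf. Nearest: miss.

== RESULT ==
0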